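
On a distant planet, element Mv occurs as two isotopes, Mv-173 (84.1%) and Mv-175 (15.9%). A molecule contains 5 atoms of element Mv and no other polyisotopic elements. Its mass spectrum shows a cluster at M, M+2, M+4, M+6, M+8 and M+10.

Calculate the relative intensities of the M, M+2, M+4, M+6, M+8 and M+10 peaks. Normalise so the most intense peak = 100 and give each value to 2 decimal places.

100.00 : 94.53 : 35.74 : 6.76 : 0.64 : 0.02

The 5 Mv atoms are independent, so intensities follow the terms of (0.841 + 0.159)^5.
P(M) = 0.841^5 = 0.420707
P(M+2) = 5 × 0.841^4 × 0.159^1 = 0.397696
P(M+4) = 10 × 0.841^3 × 0.159^2 = 0.150377
P(M+6) = 10 × 0.841^2 × 0.159^3 = 0.028430
P(M+8) = 5 × 0.841^1 × 0.159^4 = 0.002688
P(M+10) = 0.159^5 = 0.000102
The M peak is largest (0.420707); scaling to 100 gives 100.00 : 94.53 : 35.74 : 6.76 : 0.64 : 0.02.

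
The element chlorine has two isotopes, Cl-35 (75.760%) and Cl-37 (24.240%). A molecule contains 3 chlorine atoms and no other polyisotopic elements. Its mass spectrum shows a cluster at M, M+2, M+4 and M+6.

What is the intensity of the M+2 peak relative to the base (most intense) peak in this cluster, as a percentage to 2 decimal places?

95.99%

(0.75760 + 0.24240)^3 gives M 0.4348, M+2 0.4174, M+4 0.1335, M+6 0.0142; the largest is M.
P(M) = C(3,0) × 0.75760^3 × 0.24240^0 = 1 × 0.4348304 × 1.0000 = 0.434830 (base)
P(M+2) = C(3,1) × 0.75760^2 × 0.24240^1 = 3 × 0.57395776 × 0.2424 = 0.417382
Relative intensity = 0.417382 / 0.434830 × 100 = 95.99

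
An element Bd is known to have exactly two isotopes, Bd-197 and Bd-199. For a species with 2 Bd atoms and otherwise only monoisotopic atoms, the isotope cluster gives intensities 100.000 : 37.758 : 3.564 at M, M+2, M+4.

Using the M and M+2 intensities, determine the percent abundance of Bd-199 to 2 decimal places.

Write p for the Bd-197 fraction. I(M+2)/I(M) = [C(2,1)·p^1·(1−p)] / p^2 = 2·(1−p)/p = 37.758/100.000 = 0.3776
(1−p)/p = 0.3776/2 = 0.1888  ⇒  p = 1/(1 + 0.1888) = 0.8412
Bd-197: 84.12%, Bd-199: 15.88%.

15.88%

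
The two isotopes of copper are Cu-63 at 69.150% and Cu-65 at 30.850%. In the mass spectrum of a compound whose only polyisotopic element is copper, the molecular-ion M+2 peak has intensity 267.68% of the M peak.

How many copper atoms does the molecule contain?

The M+2/M ratio from n Cu atoms is n · q/p = n · 0.30850/0.69150.
n = 2.6768 × 0.69150/0.30850 = 6.00 ≈ 6

6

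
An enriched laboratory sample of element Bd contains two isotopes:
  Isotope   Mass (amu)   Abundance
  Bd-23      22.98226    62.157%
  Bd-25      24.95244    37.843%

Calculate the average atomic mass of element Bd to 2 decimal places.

Average mass = Σ (abundance × isotope mass) = 0.62157 × 22.98226 + 0.37843 × 24.95244
= 14.285083 + 9.442752 = 23.727835 amu

23.73 amu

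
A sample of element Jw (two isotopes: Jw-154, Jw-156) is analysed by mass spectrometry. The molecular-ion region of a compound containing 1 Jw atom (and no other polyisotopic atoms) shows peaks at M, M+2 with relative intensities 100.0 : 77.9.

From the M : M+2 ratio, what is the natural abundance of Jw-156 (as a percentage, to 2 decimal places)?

43.79%

Let p = fractional abundance of Jw-154. I(M+2)/I(M) = [C(1,1)·p^0·(1−p)] / p^1 = 1·(1−p)/p = 77.9/100.0 = 0.7790
(1−p)/p = 0.7790/1 = 0.7790  ⇒  p = 1/(1 + 0.7790) = 0.5621
Jw-154: 56.21%, Jw-156: 43.79%.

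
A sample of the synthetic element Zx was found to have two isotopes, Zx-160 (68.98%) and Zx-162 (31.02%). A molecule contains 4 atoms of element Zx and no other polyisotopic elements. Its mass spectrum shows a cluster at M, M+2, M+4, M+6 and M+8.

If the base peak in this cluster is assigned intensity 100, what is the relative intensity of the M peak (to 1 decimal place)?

55.6

Term probabilities: M 0.2264, M+2 0.4073, M+4 0.2747, M+6 0.0824, M+8 0.0093. Base peak = M+2.
P(M+2) = C(4,1) × 0.6898^3 × 0.3102^1 = 4 × 0.32822342 × 0.3102 = 0.407260 (base)
P(M) = C(4,0) × 0.6898^4 × 0.3102^0 = 1 × 0.22640852 × 1.0000 = 0.226409
Relative intensity = 0.226409 / 0.407260 × 100 = 55.6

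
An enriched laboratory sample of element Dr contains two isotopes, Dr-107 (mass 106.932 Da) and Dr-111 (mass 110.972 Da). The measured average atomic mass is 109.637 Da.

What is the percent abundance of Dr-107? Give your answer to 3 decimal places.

Let x be the fractional abundance of Dr-107; then Dr-111 has abundance 1 − x.
106.932·x + 110.972·(1 − x) = 109.637
(106.932 − 110.972)·x = 109.637 − 110.972
x = -1.335 / -4.040 = 0.33045 → 33.045% Dr-107, 66.955% Dr-111.

33.045%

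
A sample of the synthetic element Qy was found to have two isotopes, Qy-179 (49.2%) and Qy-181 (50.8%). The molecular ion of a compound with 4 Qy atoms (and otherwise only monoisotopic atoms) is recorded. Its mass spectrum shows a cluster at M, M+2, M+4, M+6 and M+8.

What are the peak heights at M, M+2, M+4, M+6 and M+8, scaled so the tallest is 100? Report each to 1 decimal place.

15.6 : 64.6 : 100.0 : 68.8 : 17.8

Each Qy atom is independently Qy-179 (p = 0.492) or Qy-181 (q = 0.508); the cluster is the binomial expansion (p + q)^4.
P(M) = 0.492^4 = 0.058595
P(M+2) = 4 × 0.492^3 × 0.508^1 = 0.242002
P(M+4) = 6 × 0.492^2 × 0.508^2 = 0.374808
P(M+6) = 4 × 0.492^1 × 0.508^3 = 0.257998
P(M+8) = 0.508^4 = 0.066597
The M+4 peak is largest (0.374808); scaling to 100 gives 15.6 : 64.6 : 100.0 : 68.8 : 17.8.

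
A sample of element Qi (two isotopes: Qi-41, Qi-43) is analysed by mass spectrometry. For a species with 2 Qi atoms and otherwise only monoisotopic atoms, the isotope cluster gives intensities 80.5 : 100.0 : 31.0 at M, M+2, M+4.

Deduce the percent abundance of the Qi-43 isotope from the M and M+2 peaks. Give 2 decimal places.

Write p for the Qi-41 fraction. I(M+2)/I(M) = [C(2,1)·p^1·(1−p)] / p^2 = 2·(1−p)/p = 100.0/80.5 = 1.2422
(1−p)/p = 1.2422/2 = 0.6211  ⇒  p = 1/(1 + 0.6211) = 0.6169
Qi-41: 61.69%, Qi-43: 38.31%.

38.31%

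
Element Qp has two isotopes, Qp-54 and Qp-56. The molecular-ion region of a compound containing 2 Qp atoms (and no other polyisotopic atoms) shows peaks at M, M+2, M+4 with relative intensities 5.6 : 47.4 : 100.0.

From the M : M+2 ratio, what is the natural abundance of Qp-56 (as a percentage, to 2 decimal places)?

Write p for the Qp-54 fraction. I(M+2)/I(M) = [C(2,1)·p^1·(1−p)] / p^2 = 2·(1−p)/p = 47.4/5.6 = 8.4643
(1−p)/p = 8.4643/2 = 4.2321  ⇒  p = 1/(1 + 4.2321) = 0.1911
Qp-54: 19.11%, Qp-56: 80.89%.

80.89%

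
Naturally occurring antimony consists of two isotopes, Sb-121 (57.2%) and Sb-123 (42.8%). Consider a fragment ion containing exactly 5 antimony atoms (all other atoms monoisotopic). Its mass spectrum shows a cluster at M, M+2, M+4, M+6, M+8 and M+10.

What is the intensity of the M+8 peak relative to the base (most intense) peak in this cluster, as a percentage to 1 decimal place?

28.0%

Binomial terms of (0.572 + 0.428)^5: M 0.0612, M+2 0.2291, M+4 0.3428, M+6 0.2565, M+8 0.0960, M+10 0.0144 → M+4 is the base peak.
P(M+4) = C(5,2) × 0.572^3 × 0.428^2 = 10 × 0.18714925 × 0.183184 = 0.342827 (base)
P(M+8) = C(5,4) × 0.572^1 × 0.428^4 = 5 × 0.5720 × 0.03355638 = 0.095971
Relative intensity = 0.095971 / 0.342827 × 100 = 28.0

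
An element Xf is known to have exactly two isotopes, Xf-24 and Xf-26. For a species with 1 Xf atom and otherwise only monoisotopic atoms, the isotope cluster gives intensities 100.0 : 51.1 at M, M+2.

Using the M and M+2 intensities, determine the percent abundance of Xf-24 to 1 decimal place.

66.2%

Write p for the Xf-24 fraction. I(M+2)/I(M) = [C(1,1)·p^0·(1−p)] / p^1 = 1·(1−p)/p = 51.1/100.0 = 0.5110
(1−p)/p = 0.5110/1 = 0.5110  ⇒  p = 1/(1 + 0.5110) = 0.6618
Xf-24: 66.2%, Xf-26: 33.8%.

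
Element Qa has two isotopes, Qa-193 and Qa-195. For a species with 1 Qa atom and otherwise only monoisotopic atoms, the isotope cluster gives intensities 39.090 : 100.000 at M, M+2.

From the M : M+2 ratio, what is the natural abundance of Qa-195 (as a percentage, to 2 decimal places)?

If p is the fraction of Qa that is Qa-193, then I(M+2)/I(M) = [C(1,1)·p^0·(1−p)] / p^1 = 1·(1−p)/p = 100.000/39.090 = 2.5582
(1−p)/p = 2.5582/1 = 2.5582  ⇒  p = 1/(1 + 2.5582) = 0.2810
Qa-193: 28.10%, Qa-195: 71.90%.

71.90%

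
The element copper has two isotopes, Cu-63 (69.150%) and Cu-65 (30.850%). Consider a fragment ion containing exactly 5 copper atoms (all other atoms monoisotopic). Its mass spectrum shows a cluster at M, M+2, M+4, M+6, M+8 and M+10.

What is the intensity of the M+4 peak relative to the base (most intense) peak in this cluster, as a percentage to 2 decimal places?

89.23%

Term probabilities: M 0.1581, M+2 0.3527, M+4 0.3147, M+6 0.1404, M+8 0.0313, M+10 0.0028. Base peak = M+2.
P(M+2) = C(5,1) × 0.69150^4 × 0.30850^1 = 5 × 0.2286487 × 0.3085 = 0.352691 (base)
P(M+4) = C(5,2) × 0.69150^3 × 0.30850^2 = 10 × 0.33065611 × 0.09517225 = 0.314693
Relative intensity = 0.314693 / 0.352691 × 100 = 89.23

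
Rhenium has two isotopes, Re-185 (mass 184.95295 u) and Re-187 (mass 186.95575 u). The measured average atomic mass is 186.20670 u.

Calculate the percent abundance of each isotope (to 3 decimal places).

Writing the weighted mean with unknown fraction x of Re-185:
184.95295·x + 186.95575·(1 − x) = 186.20670
(184.95295 − 186.95575)·x = 186.20670 − 186.95575
x = -0.74905 / -2.00280 = 0.37400 → 37.400% Re-185, 62.600% Re-187.

Re-185: 37.400%, Re-187: 62.600%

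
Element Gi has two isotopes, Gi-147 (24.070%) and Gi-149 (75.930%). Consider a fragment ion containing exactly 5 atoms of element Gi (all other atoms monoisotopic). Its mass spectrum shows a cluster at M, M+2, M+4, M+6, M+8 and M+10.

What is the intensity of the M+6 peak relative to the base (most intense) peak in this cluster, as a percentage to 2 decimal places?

63.40%

Term probabilities: M 0.0008, M+2 0.0127, M+4 0.0804, M+6 0.2536, M+8 0.4000, M+10 0.2524. Base peak = M+8.
P(M+8) = C(5,4) × 0.24070^1 × 0.75930^4 = 5 × 0.2407 × 0.33239432 = 0.400037 (base)
P(M+6) = C(5,3) × 0.24070^2 × 0.75930^3 = 10 × 0.05793649 × 0.43776416 = 0.253625
Relative intensity = 0.253625 / 0.400037 × 100 = 63.40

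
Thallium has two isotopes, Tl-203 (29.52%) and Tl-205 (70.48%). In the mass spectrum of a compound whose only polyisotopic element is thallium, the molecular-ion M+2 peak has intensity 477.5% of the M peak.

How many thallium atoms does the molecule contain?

2

With n Tl atoms, P(M+2)/P(M) = C(n,1)·p^(n−1)q / p^n = n·q/p = n · 0.7048/0.2952.
n = 4.775 × 0.2952/0.7048 = 2.00 ≈ 2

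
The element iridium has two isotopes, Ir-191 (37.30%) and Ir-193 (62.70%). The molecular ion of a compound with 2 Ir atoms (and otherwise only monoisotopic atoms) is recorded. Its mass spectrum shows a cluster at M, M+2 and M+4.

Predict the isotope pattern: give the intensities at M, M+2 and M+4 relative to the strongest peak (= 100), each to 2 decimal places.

The 2 Ir atoms are independent, so intensities follow the terms of (0.3730 + 0.6270)^2.
P(M) = 0.3730^2 = 0.139129
P(M+2) = 2 × 0.3730^1 × 0.6270^1 = 0.467742
P(M+4) = 0.6270^2 = 0.393129
The M+2 peak is largest (0.467742); scaling to 100 gives 29.74 : 100.00 : 84.05.

29.74 : 100.00 : 84.05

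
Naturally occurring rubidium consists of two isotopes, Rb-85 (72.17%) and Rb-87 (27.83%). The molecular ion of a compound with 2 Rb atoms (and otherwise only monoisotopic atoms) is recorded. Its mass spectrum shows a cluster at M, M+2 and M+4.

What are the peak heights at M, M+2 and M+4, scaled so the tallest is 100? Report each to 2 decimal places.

100.00 : 77.12 : 14.87

Each Rb atom is independently Rb-85 (p = 0.7217) or Rb-87 (q = 0.2783); the cluster is the binomial expansion (p + q)^2.
P(M) = 0.7217^2 = 0.520851
P(M+2) = 2 × 0.7217^1 × 0.2783^1 = 0.401698
P(M+4) = 0.2783^2 = 0.077451
The M peak is largest (0.520851); scaling to 100 gives 100.00 : 77.12 : 14.87.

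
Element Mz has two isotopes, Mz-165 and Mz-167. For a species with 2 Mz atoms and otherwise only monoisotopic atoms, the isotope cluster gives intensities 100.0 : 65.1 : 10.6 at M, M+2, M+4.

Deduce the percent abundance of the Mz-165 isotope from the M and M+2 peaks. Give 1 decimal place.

75.4%

Write p for the Mz-165 fraction. I(M+2)/I(M) = [C(2,1)·p^1·(1−p)] / p^2 = 2·(1−p)/p = 65.1/100.0 = 0.6510
(1−p)/p = 0.6510/2 = 0.3255  ⇒  p = 1/(1 + 0.3255) = 0.7544
Mz-165: 75.4%, Mz-167: 24.6%.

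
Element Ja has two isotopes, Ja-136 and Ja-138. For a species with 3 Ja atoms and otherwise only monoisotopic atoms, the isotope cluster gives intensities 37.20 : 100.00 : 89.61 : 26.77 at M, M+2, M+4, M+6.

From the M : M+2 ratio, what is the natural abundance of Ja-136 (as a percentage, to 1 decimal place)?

52.7%

Let p = fractional abundance of Ja-136. I(M+2)/I(M) = [C(3,1)·p^2·(1−p)] / p^3 = 3·(1−p)/p = 100.00/37.20 = 2.6882
(1−p)/p = 2.6882/3 = 0.8961  ⇒  p = 1/(1 + 0.8961) = 0.5274
Ja-136: 52.7%, Ja-138: 47.3%.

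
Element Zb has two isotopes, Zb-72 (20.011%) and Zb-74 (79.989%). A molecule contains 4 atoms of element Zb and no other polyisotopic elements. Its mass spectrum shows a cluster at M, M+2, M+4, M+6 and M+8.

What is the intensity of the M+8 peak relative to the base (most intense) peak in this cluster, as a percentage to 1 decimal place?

99.9%

Term probabilities: M 0.0016, M+2 0.0256, M+4 0.1537, M+6 0.4097, M+8 0.4094. Base peak = M+6.
P(M+6) = C(4,3) × 0.20011^1 × 0.79989^3 = 4 × 0.20011 × 0.51178883 = 0.409656 (base)
P(M+8) = C(4,4) × 0.20011^0 × 0.79989^4 = 1 × 1.0000 × 0.40937477 = 0.409375
Relative intensity = 0.409375 / 0.409656 × 100 = 99.9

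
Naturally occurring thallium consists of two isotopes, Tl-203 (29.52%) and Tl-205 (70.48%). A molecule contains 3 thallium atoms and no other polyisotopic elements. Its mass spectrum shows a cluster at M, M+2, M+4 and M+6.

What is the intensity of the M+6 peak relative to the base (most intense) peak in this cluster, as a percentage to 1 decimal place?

(0.2952 + 0.7048)^3 gives M 0.0257, M+2 0.1843, M+4 0.4399, M+6 0.3501; the largest is M+4.
P(M+4) = C(3,2) × 0.2952^1 × 0.7048^2 = 3 × 0.2952 × 0.49674304 = 0.439916 (base)
P(M+6) = C(3,3) × 0.2952^0 × 0.7048^3 = 1 × 1.0000 × 0.35010449 = 0.350104
Relative intensity = 0.350104 / 0.439916 × 100 = 79.6

79.6%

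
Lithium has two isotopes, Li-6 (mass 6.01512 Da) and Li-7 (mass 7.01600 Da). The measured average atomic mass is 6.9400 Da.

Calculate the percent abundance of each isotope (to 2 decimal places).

Li-6: 7.59%, Li-7: 92.41%

Let x be the fractional abundance of Li-6; then Li-7 has abundance 1 − x.
6.01512·x + 7.01600·(1 − x) = 6.9400
(6.01512 − 7.01600)·x = 6.9400 − 7.01600
x = -0.07600 / -1.00088 = 0.07593 → 7.59% Li-6, 92.41% Li-7.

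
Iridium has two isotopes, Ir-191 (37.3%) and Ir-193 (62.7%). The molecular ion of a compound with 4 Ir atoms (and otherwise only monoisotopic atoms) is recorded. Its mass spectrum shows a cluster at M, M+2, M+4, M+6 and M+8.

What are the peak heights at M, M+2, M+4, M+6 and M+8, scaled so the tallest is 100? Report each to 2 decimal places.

Each Ir atom is independently Ir-191 (p = 0.373) or Ir-193 (q = 0.627); the cluster is the binomial expansion (p + q)^4.
P(M) = 0.373^4 = 0.019357
P(M+2) = 4 × 0.373^3 × 0.627^1 = 0.130153
P(M+4) = 6 × 0.373^2 × 0.627^2 = 0.328174
P(M+6) = 4 × 0.373^1 × 0.627^3 = 0.367766
P(M+8) = 0.627^4 = 0.154550
The M+6 peak is largest (0.367766); scaling to 100 gives 5.26 : 35.39 : 89.23 : 100.00 : 42.02.

5.26 : 35.39 : 89.23 : 100.00 : 42.02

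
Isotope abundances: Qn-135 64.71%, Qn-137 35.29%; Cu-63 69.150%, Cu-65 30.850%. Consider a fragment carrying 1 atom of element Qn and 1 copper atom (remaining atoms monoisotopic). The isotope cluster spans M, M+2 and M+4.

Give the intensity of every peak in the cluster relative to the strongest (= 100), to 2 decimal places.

Element Qn pattern (n=1): 0.6471 : 0.3529
Copper pattern (n=1): 0.6915 : 0.3085
Convolve the two distributions (both contribute in 2-u steps):
  M: 0.6471×0.6915 = 0.447470
  M+2: 0.6471×0.3085 + 0.3529×0.6915 = 0.443661
  M+4: 0.3529×0.3085 = 0.108870
Scale to base peak (0.447470) = 100: 100.00 : 99.15 : 24.33

100.00 : 99.15 : 24.33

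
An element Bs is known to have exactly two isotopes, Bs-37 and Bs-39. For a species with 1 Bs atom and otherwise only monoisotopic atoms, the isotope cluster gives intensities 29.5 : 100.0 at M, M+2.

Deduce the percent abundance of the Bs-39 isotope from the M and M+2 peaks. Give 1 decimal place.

Write p for the Bs-37 fraction. I(M+2)/I(M) = [C(1,1)·p^0·(1−p)] / p^1 = 1·(1−p)/p = 100.0/29.5 = 3.3898
(1−p)/p = 3.3898/1 = 3.3898  ⇒  p = 1/(1 + 3.3898) = 0.2278
Bs-37: 22.8%, Bs-39: 77.2%.

77.2%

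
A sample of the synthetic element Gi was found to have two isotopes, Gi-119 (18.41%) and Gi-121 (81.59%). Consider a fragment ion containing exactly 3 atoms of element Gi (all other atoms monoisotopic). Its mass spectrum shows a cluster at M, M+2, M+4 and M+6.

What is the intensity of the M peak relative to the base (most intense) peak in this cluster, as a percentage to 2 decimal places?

1.15%

Term probabilities: M 0.0062, M+2 0.0830, M+4 0.3677, M+6 0.5431. Base peak = M+6.
P(M+6) = C(3,3) × 0.1841^0 × 0.8159^3 = 1 × 1.0000 × 0.54313876 = 0.543139 (base)
P(M) = C(3,0) × 0.1841^3 × 0.8159^0 = 1 × 0.00623967 × 1.0000 = 0.006240
Relative intensity = 0.006240 / 0.543139 × 100 = 1.15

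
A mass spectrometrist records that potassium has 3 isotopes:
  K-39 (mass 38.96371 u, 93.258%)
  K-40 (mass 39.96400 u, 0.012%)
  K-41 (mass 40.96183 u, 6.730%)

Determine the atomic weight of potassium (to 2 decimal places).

Ar = Σ fᵢ·mᵢ = 0.93258 × 38.96371 + 0.00012 × 39.96400 + 0.06730 × 40.96183
= 36.336777 + 0.004796 + 2.756731 = 39.098304 u

39.10 u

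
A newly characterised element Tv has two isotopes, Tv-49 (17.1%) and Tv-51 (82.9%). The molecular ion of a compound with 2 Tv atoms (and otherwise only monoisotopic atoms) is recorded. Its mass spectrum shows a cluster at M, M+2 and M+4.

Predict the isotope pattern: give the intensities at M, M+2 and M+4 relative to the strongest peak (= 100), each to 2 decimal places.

4.25 : 41.25 : 100.00

The 2 Tv atoms are independent, so intensities follow the terms of (0.171 + 0.829)^2.
P(M) = 0.171^2 = 0.029241
P(M+2) = 2 × 0.171^1 × 0.829^1 = 0.283518
P(M+4) = 0.829^2 = 0.687241
The M+4 peak is largest (0.687241); scaling to 100 gives 4.25 : 41.25 : 100.00.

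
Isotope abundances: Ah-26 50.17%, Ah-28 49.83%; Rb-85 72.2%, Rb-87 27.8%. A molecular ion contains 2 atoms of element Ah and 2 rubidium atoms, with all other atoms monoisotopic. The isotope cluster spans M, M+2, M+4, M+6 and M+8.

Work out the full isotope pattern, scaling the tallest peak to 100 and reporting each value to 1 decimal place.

36.3 : 100.0 : 96.7 : 38.2 : 5.3

Element Ah pattern (n=2): 0.25170289 : 0.49999422 : 0.24830289
Rubidium pattern (n=2): 0.521284 : 0.401432 : 0.077284
Convolve the two distributions (both contribute in 2-u steps):
  M: 0.25170289×0.521284 = 0.131209
  M+2: 0.25170289×0.401432 + 0.49999422×0.521284 = 0.361681
  M+4: 0.25170289×0.077284 + 0.49999422×0.401432 + 0.24830289×0.521284 = 0.349603
  M+6: 0.49999422×0.077284 + 0.24830289×0.401432 = 0.138318
  M+8: 0.24830289×0.077284 = 0.019190
Scale to base peak (0.361681) = 100: 36.3 : 100.0 : 96.7 : 38.2 : 5.3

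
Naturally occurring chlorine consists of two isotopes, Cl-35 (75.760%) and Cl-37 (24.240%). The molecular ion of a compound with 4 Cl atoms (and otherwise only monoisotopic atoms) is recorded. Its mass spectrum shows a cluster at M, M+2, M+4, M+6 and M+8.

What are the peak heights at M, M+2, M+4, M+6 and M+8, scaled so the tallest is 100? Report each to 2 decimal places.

Each Cl atom is independently Cl-35 (p = 0.75760) or Cl-37 (q = 0.24240); the cluster is the binomial expansion (p + q)^4.
P(M) = 0.75760^4 = 0.329428
P(M+2) = 4 × 0.75760^3 × 0.24240^1 = 0.421612
P(M+4) = 6 × 0.75760^2 × 0.24240^2 = 0.202347
P(M+6) = 4 × 0.75760^1 × 0.24240^3 = 0.043162
P(M+8) = 0.24240^4 = 0.003452
The M+2 peak is largest (0.421612); scaling to 100 gives 78.14 : 100.00 : 47.99 : 10.24 : 0.82.

78.14 : 100.00 : 47.99 : 10.24 : 0.82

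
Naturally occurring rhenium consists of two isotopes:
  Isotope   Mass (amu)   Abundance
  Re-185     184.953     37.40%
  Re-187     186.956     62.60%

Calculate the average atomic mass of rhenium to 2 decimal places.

186.21 amu

Average mass = Σ (abundance × isotope mass) = 0.3740 × 184.953 + 0.6260 × 186.956
= 69.1724 + 117.0345 = 186.2069 amu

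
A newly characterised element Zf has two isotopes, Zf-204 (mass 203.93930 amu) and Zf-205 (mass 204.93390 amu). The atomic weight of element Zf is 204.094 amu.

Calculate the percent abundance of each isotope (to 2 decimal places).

Zf-204: 84.45%, Zf-205: 15.55%

Let x be the fractional abundance of Zf-204; then Zf-205 has abundance 1 − x.
203.93930·x + 204.93390·(1 − x) = 204.094
(203.93930 − 204.93390)·x = 204.094 − 204.93390
x = -0.83990 / -0.99460 = 0.84446 → 84.45% Zf-204, 15.55% Zf-205.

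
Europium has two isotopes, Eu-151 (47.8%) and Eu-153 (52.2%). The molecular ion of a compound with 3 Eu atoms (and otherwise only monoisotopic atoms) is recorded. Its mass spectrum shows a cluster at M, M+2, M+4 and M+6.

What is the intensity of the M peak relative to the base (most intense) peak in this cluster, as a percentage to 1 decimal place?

28.0%

(0.478 + 0.522)^3 gives M 0.1092, M+2 0.3578, M+4 0.3907, M+6 0.1422; the largest is M+4.
P(M+4) = C(3,2) × 0.478^1 × 0.522^2 = 3 × 0.4780 × 0.272484 = 0.390742 (base)
P(M) = C(3,0) × 0.478^3 × 0.522^0 = 1 × 0.10921535 × 1.0000 = 0.109215
Relative intensity = 0.109215 / 0.390742 × 100 = 28.0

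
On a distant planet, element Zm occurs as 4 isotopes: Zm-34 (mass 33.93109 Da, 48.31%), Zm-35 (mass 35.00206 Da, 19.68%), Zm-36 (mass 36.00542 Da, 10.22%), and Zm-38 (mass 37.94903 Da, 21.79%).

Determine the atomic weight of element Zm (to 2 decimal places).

Ar = Σ fᵢ·mᵢ = 0.4831 × 33.93109 + 0.1968 × 35.00206 + 0.1022 × 36.00542 + 0.2179 × 37.94903
= 16.392110 + 6.888405 + 3.679754 + 8.269094 = 35.229363 Da

35.23 Da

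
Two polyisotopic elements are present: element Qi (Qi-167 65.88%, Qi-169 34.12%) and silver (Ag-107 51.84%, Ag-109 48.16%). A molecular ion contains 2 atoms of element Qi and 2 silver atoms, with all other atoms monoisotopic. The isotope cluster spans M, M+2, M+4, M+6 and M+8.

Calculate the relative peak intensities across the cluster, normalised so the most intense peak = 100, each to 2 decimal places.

Element Qi pattern (n=2): 0.43401744 : 0.44956512 : 0.11641744
Silver pattern (n=2): 0.26873856 : 0.49932288 : 0.23193856
Convolve the two distributions (both contribute in 2-u steps):
  M: 0.43401744×0.26873856 = 0.116637
  M+2: 0.43401744×0.49932288 + 0.44956512×0.26873856 = 0.337530
  M+4: 0.43401744×0.23193856 + 0.44956512×0.49932288 + 0.11641744×0.26873856 = 0.356429
  M+6: 0.44956512×0.23193856 + 0.11641744×0.49932288 = 0.162401
  M+8: 0.11641744×0.23193856 = 0.027002
Scale to base peak (0.356429) = 100: 32.72 : 94.70 : 100.00 : 45.56 : 7.58

32.72 : 94.70 : 100.00 : 45.56 : 7.58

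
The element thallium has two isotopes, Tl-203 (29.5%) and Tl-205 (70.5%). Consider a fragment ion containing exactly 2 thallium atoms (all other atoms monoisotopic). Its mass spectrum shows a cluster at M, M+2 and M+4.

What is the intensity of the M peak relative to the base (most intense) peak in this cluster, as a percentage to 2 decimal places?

17.51%

Binomial terms of (0.295 + 0.705)^2: M 0.0870, M+2 0.4160, M+4 0.4970 → M+4 is the base peak.
P(M+4) = C(2,2) × 0.295^0 × 0.705^2 = 1 × 1.0000 × 0.497025 = 0.497025 (base)
P(M) = C(2,0) × 0.295^2 × 0.705^0 = 1 × 0.087025 × 1.0000 = 0.087025
Relative intensity = 0.087025 / 0.497025 × 100 = 17.51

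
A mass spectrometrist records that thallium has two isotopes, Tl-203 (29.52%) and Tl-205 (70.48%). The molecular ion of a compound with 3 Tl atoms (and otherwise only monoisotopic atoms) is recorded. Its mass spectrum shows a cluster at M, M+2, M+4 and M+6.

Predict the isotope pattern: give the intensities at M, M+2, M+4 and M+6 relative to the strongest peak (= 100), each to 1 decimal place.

The 3 Tl atoms are independent, so intensities follow the terms of (0.2952 + 0.7048)^3.
P(M) = 0.2952^3 = 0.025725
P(M+2) = 3 × 0.2952^2 × 0.7048^1 = 0.184255
P(M+4) = 3 × 0.2952^1 × 0.7048^2 = 0.439916
P(M+6) = 0.7048^3 = 0.350104
The M+4 peak is largest (0.439916); scaling to 100 gives 5.8 : 41.9 : 100.0 : 79.6.

5.8 : 41.9 : 100.0 : 79.6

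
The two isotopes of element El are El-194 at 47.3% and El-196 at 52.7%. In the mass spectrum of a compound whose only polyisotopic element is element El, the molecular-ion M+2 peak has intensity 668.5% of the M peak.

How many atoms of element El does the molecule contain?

The M+2/M ratio from n El atoms is n · q/p = n · 0.527/0.473.
n = 6.685 × 0.473/0.527 = 6.00 ≈ 6

6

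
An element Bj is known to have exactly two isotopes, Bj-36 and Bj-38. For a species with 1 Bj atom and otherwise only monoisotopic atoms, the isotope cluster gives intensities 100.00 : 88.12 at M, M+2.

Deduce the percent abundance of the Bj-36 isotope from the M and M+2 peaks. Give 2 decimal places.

Let p = fractional abundance of Bj-36. I(M+2)/I(M) = [C(1,1)·p^0·(1−p)] / p^1 = 1·(1−p)/p = 88.12/100.00 = 0.8812
(1−p)/p = 0.8812/1 = 0.8812  ⇒  p = 1/(1 + 0.8812) = 0.5316
Bj-36: 53.16%, Bj-38: 46.84%.

53.16%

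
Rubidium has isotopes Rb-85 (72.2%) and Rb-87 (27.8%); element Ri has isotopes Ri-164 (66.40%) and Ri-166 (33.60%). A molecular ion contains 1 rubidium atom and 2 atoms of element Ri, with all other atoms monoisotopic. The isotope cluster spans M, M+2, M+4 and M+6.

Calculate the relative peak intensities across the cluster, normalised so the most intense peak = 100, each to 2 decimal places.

Rubidium pattern (n=1): 0.7220 : 0.2780
Element Ri pattern (n=2): 0.440896 : 0.446208 : 0.112896
Convolve the two distributions (both contribute in 2-u steps):
  M: 0.7220×0.440896 = 0.318327
  M+2: 0.7220×0.446208 + 0.2780×0.440896 = 0.444731
  M+4: 0.7220×0.112896 + 0.2780×0.446208 = 0.205557
  M+6: 0.2780×0.112896 = 0.031385
Scale to base peak (0.444731) = 100: 71.58 : 100.00 : 46.22 : 7.06

71.58 : 100.00 : 46.22 : 7.06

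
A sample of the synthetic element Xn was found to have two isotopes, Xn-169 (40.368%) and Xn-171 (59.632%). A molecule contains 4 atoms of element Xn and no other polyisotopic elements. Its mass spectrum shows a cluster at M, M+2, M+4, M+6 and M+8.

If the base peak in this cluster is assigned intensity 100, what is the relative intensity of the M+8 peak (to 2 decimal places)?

Term probabilities: M 0.0266, M+2 0.1569, M+4 0.3477, M+6 0.3424, M+8 0.1264. Base peak = M+4.
P(M+4) = C(4,2) × 0.40368^2 × 0.59632^2 = 6 × 0.16295754 × 0.35559754 = 0.347684 (base)
P(M+8) = C(4,4) × 0.40368^0 × 0.59632^4 = 1 × 1.0000 × 0.12644961 = 0.126450
Relative intensity = 0.126450 / 0.347684 × 100 = 36.37

36.37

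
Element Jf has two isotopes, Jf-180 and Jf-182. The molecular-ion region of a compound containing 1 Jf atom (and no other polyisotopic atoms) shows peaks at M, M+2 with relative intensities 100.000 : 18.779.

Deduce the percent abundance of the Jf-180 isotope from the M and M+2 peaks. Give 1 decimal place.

If p is the fraction of Jf that is Jf-180, then I(M+2)/I(M) = [C(1,1)·p^0·(1−p)] / p^1 = 1·(1−p)/p = 18.779/100.000 = 0.1878
(1−p)/p = 0.1878/1 = 0.1878  ⇒  p = 1/(1 + 0.1878) = 0.8419
Jf-180: 84.2%, Jf-182: 15.8%.

84.2%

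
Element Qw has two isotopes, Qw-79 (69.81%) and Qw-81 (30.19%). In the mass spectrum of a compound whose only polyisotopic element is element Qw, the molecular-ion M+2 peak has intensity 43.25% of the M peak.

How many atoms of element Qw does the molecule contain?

The M+2/M ratio from n Qw atoms is n · q/p = n · 0.3019/0.6981.
n = 0.4325 × 0.6981/0.3019 = 1.00 ≈ 1

1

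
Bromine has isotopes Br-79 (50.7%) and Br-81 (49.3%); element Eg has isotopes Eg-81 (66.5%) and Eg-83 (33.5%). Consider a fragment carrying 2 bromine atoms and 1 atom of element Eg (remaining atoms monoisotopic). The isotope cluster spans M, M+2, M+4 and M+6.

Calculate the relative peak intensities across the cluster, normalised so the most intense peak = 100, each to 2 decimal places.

Bromine pattern (n=2): 0.257049 : 0.499902 : 0.243049
Element Eg pattern (n=1): 0.6650 : 0.3350
Convolve the two distributions (both contribute in 2-u steps):
  M: 0.257049×0.6650 = 0.170938
  M+2: 0.257049×0.3350 + 0.499902×0.6650 = 0.418546
  M+4: 0.499902×0.3350 + 0.243049×0.6650 = 0.329095
  M+6: 0.243049×0.3350 = 0.081421
Scale to base peak (0.418546) = 100: 40.84 : 100.00 : 78.63 : 19.45

40.84 : 100.00 : 78.63 : 19.45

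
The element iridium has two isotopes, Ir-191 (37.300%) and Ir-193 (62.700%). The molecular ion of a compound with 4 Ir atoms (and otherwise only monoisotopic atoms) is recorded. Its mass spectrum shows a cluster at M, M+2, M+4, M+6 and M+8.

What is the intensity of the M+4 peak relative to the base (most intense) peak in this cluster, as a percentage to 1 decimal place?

Term probabilities: M 0.0194, M+2 0.1302, M+4 0.3282, M+6 0.3678, M+8 0.1546. Base peak = M+6.
P(M+6) = C(4,3) × 0.37300^1 × 0.62700^3 = 4 × 0.3730 × 0.24649188 = 0.367766 (base)
P(M+4) = C(4,2) × 0.37300^2 × 0.62700^2 = 6 × 0.139129 × 0.393129 = 0.328174
Relative intensity = 0.328174 / 0.367766 × 100 = 89.2

89.2%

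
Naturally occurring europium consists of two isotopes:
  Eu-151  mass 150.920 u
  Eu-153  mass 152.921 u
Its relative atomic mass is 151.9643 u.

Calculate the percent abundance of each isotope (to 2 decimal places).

Eu-151: 47.81%, Eu-153: 52.19%

Writing the weighted mean with unknown fraction x of Eu-151:
150.920·x + 152.921·(1 − x) = 151.9643
(150.920 − 152.921)·x = 151.9643 − 152.921
x = -0.9567 / -2.001 = 0.47811 → 47.81% Eu-151, 52.19% Eu-153.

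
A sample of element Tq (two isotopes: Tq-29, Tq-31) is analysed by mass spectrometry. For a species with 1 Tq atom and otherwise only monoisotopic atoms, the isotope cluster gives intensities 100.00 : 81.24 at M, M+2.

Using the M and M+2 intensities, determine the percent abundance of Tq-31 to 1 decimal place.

44.8%

If p is the fraction of Tq that is Tq-29, then I(M+2)/I(M) = [C(1,1)·p^0·(1−p)] / p^1 = 1·(1−p)/p = 81.24/100.00 = 0.8124
(1−p)/p = 0.8124/1 = 0.8124  ⇒  p = 1/(1 + 0.8124) = 0.5518
Tq-29: 55.2%, Tq-31: 44.8%.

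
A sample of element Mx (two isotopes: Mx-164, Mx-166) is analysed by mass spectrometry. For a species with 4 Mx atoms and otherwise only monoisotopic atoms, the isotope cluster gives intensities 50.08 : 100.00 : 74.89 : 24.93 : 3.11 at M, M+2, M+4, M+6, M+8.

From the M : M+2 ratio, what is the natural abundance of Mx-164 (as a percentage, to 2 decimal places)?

66.70%

Write p for the Mx-164 fraction. I(M+2)/I(M) = [C(4,1)·p^3·(1−p)] / p^4 = 4·(1−p)/p = 100.00/50.08 = 1.9968
(1−p)/p = 1.9968/4 = 0.4992  ⇒  p = 1/(1 + 0.4992) = 0.6670
Mx-164: 66.70%, Mx-166: 33.30%.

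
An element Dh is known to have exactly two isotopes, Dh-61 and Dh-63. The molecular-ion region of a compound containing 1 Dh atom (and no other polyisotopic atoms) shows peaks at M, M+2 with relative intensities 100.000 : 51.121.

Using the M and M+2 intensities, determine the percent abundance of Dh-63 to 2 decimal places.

33.83%

Write p for the Dh-61 fraction. I(M+2)/I(M) = [C(1,1)·p^0·(1−p)] / p^1 = 1·(1−p)/p = 51.121/100.000 = 0.5112
(1−p)/p = 0.5112/1 = 0.5112  ⇒  p = 1/(1 + 0.5112) = 0.6617
Dh-61: 66.17%, Dh-63: 33.83%.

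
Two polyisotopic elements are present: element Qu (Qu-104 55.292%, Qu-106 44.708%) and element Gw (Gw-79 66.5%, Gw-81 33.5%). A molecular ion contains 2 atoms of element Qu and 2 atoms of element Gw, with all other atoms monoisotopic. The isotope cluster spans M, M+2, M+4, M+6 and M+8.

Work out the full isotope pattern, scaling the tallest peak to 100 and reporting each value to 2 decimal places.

Element Qu pattern (n=2): 0.30572053 : 0.49439895 : 0.19988053
Element Gw pattern (n=2): 0.442225 : 0.44555 : 0.112225
Convolve the two distributions (both contribute in 2-u steps):
  M: 0.30572053×0.442225 = 0.135197
  M+2: 0.30572053×0.44555 + 0.49439895×0.442225 = 0.354849
  M+4: 0.30572053×0.112225 + 0.49439895×0.44555 + 0.19988053×0.442225 = 0.342981
  M+6: 0.49439895×0.112225 + 0.19988053×0.44555 = 0.144541
  M+8: 0.19988053×0.112225 = 0.022432
Scale to base peak (0.354849) = 100: 38.10 : 100.00 : 96.66 : 40.73 : 6.32

38.10 : 100.00 : 96.66 : 40.73 : 6.32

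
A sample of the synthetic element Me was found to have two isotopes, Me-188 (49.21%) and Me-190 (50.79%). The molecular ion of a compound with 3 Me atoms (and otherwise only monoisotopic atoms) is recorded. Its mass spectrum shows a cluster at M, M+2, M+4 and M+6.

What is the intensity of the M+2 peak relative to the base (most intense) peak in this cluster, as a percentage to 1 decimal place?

96.9%

Binomial terms of (0.4921 + 0.5079)^3: M 0.1192, M+2 0.3690, M+4 0.3808, M+6 0.1310 → M+4 is the base peak.
P(M+4) = C(3,2) × 0.4921^1 × 0.5079^2 = 3 × 0.4921 × 0.25796241 = 0.380830 (base)
P(M+2) = C(3,1) × 0.4921^2 × 0.5079^1 = 3 × 0.24216241 × 0.5079 = 0.368983
Relative intensity = 0.368983 / 0.380830 × 100 = 96.9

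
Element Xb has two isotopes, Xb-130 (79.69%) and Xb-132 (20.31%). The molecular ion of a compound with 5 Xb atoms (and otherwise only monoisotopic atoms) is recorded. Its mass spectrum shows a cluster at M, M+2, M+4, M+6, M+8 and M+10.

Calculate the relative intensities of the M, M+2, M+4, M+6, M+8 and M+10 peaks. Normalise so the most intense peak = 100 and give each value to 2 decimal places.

78.47 : 100.00 : 50.97 : 12.99 : 1.66 : 0.08

Each Xb atom is independently Xb-130 (p = 0.7969) or Xb-132 (q = 0.2031); the cluster is the binomial expansion (p + q)^5.
P(M) = 0.7969^5 = 0.321380
P(M+2) = 5 × 0.7969^4 × 0.2031^1 = 0.409539
P(M+4) = 10 × 0.7969^3 × 0.2031^2 = 0.208752
P(M+6) = 10 × 0.7969^2 × 0.2031^3 = 0.053203
P(M+8) = 5 × 0.7969^1 × 0.2031^4 = 0.006780
P(M+10) = 0.2031^5 = 0.000346
The M+2 peak is largest (0.409539); scaling to 100 gives 78.47 : 100.00 : 50.97 : 12.99 : 1.66 : 0.08.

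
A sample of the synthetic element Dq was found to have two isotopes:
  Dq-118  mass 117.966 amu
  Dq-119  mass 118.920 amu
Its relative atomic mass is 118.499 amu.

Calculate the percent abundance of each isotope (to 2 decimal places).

Dq-118: 44.13%, Dq-119: 55.87%

Writing the weighted mean with unknown fraction x of Dq-118:
117.966·x + 118.920·(1 − x) = 118.499
(117.966 − 118.920)·x = 118.499 − 118.920
x = -0.421 / -0.954 = 0.44130 → 44.13% Dq-118, 55.87% Dq-119.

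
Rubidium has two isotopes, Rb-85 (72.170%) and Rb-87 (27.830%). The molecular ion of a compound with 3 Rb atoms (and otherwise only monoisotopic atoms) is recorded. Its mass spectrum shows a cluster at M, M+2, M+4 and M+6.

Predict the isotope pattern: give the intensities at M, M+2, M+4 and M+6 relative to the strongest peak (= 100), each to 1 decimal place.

Expanding (0.72170 + 0.27830)^3:
P(M) = 0.72170^3 = 0.375898
P(M+2) = 3 × 0.72170^2 × 0.27830^1 = 0.434858
P(M+4) = 3 × 0.72170^1 × 0.27830^2 = 0.167689
P(M+6) = 0.27830^3 = 0.021555
The M+2 peak is largest (0.434858); scaling to 100 gives 86.4 : 100.0 : 38.6 : 5.0.

86.4 : 100.0 : 38.6 : 5.0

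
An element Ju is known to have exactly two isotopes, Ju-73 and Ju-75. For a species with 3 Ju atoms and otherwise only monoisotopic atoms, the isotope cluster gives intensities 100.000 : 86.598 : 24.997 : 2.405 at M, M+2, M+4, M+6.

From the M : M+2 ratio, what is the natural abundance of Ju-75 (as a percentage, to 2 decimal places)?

If p is the fraction of Ju that is Ju-73, then I(M+2)/I(M) = [C(3,1)·p^2·(1−p)] / p^3 = 3·(1−p)/p = 86.598/100.000 = 0.8660
(1−p)/p = 0.8660/3 = 0.2887  ⇒  p = 1/(1 + 0.2887) = 0.7760
Ju-73: 77.60%, Ju-75: 22.40%.

22.40%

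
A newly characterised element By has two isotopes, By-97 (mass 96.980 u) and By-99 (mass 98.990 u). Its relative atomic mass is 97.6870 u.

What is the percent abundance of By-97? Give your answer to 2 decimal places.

64.83%

Writing the weighted mean with unknown fraction x of By-97:
96.980·x + 98.990·(1 − x) = 97.6870
(96.980 − 98.990)·x = 97.6870 − 98.990
x = -1.3030 / -2.010 = 0.64826 → 64.83% By-97, 35.17% By-99.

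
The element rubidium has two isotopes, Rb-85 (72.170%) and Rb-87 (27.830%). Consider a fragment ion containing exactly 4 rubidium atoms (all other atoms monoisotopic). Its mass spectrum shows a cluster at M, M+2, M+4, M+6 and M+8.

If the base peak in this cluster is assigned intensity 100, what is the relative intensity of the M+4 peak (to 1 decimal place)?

57.8

(0.72170 + 0.27830)^4 gives M 0.2713, M+2 0.4184, M+4 0.2420, M+6 0.0622, M+8 0.0060; the largest is M+2.
P(M+2) = C(4,1) × 0.72170^3 × 0.27830^1 = 4 × 0.37589809 × 0.2783 = 0.418450 (base)
P(M+4) = C(4,2) × 0.72170^2 × 0.27830^2 = 6 × 0.52085089 × 0.07745089 = 0.242042
Relative intensity = 0.242042 / 0.418450 × 100 = 57.8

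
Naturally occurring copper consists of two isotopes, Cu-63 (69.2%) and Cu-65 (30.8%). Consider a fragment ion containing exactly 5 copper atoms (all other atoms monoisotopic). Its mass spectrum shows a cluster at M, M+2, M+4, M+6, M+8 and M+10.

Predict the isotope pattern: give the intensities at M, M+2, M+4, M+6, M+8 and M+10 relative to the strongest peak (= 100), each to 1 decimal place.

44.9 : 100.0 : 89.0 : 39.6 : 8.8 : 0.8

Expanding (0.692 + 0.308)^5:
P(M) = 0.692^5 = 0.158683
P(M+2) = 5 × 0.692^4 × 0.308^1 = 0.353139
P(M+4) = 10 × 0.692^3 × 0.308^2 = 0.314355
P(M+6) = 10 × 0.692^2 × 0.308^3 = 0.139915
P(M+8) = 5 × 0.692^1 × 0.308^4 = 0.031137
P(M+10) = 0.308^5 = 0.002772
The M+2 peak is largest (0.353139); scaling to 100 gives 44.9 : 100.0 : 89.0 : 39.6 : 8.8 : 0.8.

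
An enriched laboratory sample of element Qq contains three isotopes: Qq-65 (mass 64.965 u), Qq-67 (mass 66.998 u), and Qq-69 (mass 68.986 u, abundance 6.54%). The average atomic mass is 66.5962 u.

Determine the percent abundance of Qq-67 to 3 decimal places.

67.301%

Let x and y be the fractions of Qq-65 and Qq-67. Then x + y = 1 − 0.0654 = 0.9346 and 64.965x + 66.998y = 66.5962 − 0.0654×68.986 = 62.0845156.
Substituting: 64.965x + 66.998(0.9346 − x) = 62.0845156
(64.965 − 66.998)x = -0.5318152  ⇒  x = 0.26159, y = 0.67301
Qq-65: 26.159%, Qq-67: 67.301%.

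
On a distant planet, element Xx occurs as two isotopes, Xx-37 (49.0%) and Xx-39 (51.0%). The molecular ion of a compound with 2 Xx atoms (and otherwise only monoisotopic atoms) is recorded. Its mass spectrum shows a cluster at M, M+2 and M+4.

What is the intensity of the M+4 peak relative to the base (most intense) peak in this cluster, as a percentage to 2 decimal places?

52.04%

Binomial terms of (0.490 + 0.510)^2: M 0.2401, M+2 0.4998, M+4 0.2601 → M+2 is the base peak.
P(M+2) = C(2,1) × 0.490^1 × 0.510^1 = 2 × 0.4900 × 0.5100 = 0.499800 (base)
P(M+4) = C(2,2) × 0.490^0 × 0.510^2 = 1 × 1.0000 × 0.2601 = 0.260100
Relative intensity = 0.260100 / 0.499800 × 100 = 52.04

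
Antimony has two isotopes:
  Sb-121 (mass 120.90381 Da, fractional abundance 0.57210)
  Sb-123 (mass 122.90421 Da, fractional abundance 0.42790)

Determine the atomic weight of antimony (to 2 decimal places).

The abundance-weighted mean is 0.57210 × 120.90381 + 0.42790 × 122.90421
= 69.169070 + 52.590711 = 121.759781 Da

121.76 Da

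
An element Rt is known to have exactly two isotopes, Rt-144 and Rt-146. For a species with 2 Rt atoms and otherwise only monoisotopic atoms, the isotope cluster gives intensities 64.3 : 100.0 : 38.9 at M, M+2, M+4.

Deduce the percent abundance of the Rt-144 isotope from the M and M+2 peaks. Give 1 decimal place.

Write p for the Rt-144 fraction. I(M+2)/I(M) = [C(2,1)·p^1·(1−p)] / p^2 = 2·(1−p)/p = 100.0/64.3 = 1.5552
(1−p)/p = 1.5552/2 = 0.7776  ⇒  p = 1/(1 + 0.7776) = 0.5626
Rt-144: 56.3%, Rt-146: 43.7%.

56.3%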